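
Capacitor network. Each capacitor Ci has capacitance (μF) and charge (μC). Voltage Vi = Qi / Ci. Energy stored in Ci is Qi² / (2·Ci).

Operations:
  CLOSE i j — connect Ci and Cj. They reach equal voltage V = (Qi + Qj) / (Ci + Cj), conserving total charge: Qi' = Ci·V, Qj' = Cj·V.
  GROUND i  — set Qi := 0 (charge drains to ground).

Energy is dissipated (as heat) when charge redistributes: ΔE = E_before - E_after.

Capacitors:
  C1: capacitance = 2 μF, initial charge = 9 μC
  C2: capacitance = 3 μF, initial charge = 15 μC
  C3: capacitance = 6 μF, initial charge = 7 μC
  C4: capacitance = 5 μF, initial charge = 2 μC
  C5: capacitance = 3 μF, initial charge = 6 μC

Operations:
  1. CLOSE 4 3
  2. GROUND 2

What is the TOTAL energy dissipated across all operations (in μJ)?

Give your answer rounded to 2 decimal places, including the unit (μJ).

Answer: 38.30 μJ

Derivation:
Initial: C1(2μF, Q=9μC, V=4.50V), C2(3μF, Q=15μC, V=5.00V), C3(6μF, Q=7μC, V=1.17V), C4(5μF, Q=2μC, V=0.40V), C5(3μF, Q=6μC, V=2.00V)
Op 1: CLOSE 4-3: Q_total=9.00, C_total=11.00, V=0.82; Q4=4.09, Q3=4.91; dissipated=0.802
Op 2: GROUND 2: Q2=0; energy lost=37.500
Total dissipated: 38.302 μJ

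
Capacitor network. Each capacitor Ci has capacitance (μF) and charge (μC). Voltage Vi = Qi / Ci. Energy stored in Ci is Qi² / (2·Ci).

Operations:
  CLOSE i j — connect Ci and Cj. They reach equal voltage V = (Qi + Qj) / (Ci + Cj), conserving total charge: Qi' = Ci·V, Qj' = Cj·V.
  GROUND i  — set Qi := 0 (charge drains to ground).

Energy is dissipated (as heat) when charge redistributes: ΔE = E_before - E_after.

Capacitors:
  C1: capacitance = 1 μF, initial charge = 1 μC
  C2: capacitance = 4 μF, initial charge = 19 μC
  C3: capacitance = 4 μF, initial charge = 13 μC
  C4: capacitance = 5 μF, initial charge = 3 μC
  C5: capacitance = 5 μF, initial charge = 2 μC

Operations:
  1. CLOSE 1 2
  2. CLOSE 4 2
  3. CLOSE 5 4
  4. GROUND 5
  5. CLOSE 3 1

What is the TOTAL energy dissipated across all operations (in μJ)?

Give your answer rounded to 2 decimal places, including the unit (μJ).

Initial: C1(1μF, Q=1μC, V=1.00V), C2(4μF, Q=19μC, V=4.75V), C3(4μF, Q=13μC, V=3.25V), C4(5μF, Q=3μC, V=0.60V), C5(5μF, Q=2μC, V=0.40V)
Op 1: CLOSE 1-2: Q_total=20.00, C_total=5.00, V=4.00; Q1=4.00, Q2=16.00; dissipated=5.625
Op 2: CLOSE 4-2: Q_total=19.00, C_total=9.00, V=2.11; Q4=10.56, Q2=8.44; dissipated=12.844
Op 3: CLOSE 5-4: Q_total=12.56, C_total=10.00, V=1.26; Q5=6.28, Q4=6.28; dissipated=3.660
Op 4: GROUND 5: Q5=0; energy lost=3.941
Op 5: CLOSE 3-1: Q_total=17.00, C_total=5.00, V=3.40; Q3=13.60, Q1=3.40; dissipated=0.225
Total dissipated: 26.295 μJ

Answer: 26.30 μJ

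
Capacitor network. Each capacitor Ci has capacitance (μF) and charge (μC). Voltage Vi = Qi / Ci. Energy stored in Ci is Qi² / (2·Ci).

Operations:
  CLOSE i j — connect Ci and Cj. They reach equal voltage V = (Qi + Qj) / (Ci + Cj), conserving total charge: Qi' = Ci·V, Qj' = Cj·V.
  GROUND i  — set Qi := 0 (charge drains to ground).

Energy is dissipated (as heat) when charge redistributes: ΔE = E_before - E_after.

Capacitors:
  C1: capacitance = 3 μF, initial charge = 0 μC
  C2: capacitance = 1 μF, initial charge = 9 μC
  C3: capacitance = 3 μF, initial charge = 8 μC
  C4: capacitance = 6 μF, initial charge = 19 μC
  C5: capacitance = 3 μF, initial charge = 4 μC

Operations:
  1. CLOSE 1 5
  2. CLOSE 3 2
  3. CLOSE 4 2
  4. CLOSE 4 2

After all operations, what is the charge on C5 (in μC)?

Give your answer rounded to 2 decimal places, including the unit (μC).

Initial: C1(3μF, Q=0μC, V=0.00V), C2(1μF, Q=9μC, V=9.00V), C3(3μF, Q=8μC, V=2.67V), C4(6μF, Q=19μC, V=3.17V), C5(3μF, Q=4μC, V=1.33V)
Op 1: CLOSE 1-5: Q_total=4.00, C_total=6.00, V=0.67; Q1=2.00, Q5=2.00; dissipated=1.333
Op 2: CLOSE 3-2: Q_total=17.00, C_total=4.00, V=4.25; Q3=12.75, Q2=4.25; dissipated=15.042
Op 3: CLOSE 4-2: Q_total=23.25, C_total=7.00, V=3.32; Q4=19.93, Q2=3.32; dissipated=0.503
Op 4: CLOSE 4-2: Q_total=23.25, C_total=7.00, V=3.32; Q4=19.93, Q2=3.32; dissipated=0.000
Final charges: Q1=2.00, Q2=3.32, Q3=12.75, Q4=19.93, Q5=2.00

Answer: 2.00 μC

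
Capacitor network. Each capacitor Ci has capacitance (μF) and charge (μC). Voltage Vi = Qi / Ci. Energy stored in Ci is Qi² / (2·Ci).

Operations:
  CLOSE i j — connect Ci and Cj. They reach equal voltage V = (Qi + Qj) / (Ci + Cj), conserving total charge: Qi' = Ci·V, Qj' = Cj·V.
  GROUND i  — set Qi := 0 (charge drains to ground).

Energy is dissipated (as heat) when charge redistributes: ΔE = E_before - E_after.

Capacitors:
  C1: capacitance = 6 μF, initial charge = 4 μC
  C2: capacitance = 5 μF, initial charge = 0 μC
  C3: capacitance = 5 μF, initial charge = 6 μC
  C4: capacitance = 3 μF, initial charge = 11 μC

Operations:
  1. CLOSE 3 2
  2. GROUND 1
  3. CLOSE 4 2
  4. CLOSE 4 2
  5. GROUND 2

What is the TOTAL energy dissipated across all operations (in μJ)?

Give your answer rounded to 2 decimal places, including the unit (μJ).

Answer: 19.61 μJ

Derivation:
Initial: C1(6μF, Q=4μC, V=0.67V), C2(5μF, Q=0μC, V=0.00V), C3(5μF, Q=6μC, V=1.20V), C4(3μF, Q=11μC, V=3.67V)
Op 1: CLOSE 3-2: Q_total=6.00, C_total=10.00, V=0.60; Q3=3.00, Q2=3.00; dissipated=1.800
Op 2: GROUND 1: Q1=0; energy lost=1.333
Op 3: CLOSE 4-2: Q_total=14.00, C_total=8.00, V=1.75; Q4=5.25, Q2=8.75; dissipated=8.817
Op 4: CLOSE 4-2: Q_total=14.00, C_total=8.00, V=1.75; Q4=5.25, Q2=8.75; dissipated=0.000
Op 5: GROUND 2: Q2=0; energy lost=7.656
Total dissipated: 19.606 μJ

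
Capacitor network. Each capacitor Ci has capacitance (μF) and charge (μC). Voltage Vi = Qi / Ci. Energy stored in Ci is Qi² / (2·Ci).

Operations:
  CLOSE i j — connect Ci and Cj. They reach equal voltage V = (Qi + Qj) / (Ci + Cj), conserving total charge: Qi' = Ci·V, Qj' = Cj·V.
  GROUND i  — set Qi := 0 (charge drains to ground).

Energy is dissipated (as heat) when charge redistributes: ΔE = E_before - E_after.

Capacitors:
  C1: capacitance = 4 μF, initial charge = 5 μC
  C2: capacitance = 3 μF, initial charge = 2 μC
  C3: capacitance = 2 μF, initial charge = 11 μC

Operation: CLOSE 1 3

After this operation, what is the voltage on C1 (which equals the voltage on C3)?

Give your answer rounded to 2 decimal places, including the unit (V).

Initial: C1(4μF, Q=5μC, V=1.25V), C2(3μF, Q=2μC, V=0.67V), C3(2μF, Q=11μC, V=5.50V)
Op 1: CLOSE 1-3: Q_total=16.00, C_total=6.00, V=2.67; Q1=10.67, Q3=5.33; dissipated=12.042

Answer: 2.67 V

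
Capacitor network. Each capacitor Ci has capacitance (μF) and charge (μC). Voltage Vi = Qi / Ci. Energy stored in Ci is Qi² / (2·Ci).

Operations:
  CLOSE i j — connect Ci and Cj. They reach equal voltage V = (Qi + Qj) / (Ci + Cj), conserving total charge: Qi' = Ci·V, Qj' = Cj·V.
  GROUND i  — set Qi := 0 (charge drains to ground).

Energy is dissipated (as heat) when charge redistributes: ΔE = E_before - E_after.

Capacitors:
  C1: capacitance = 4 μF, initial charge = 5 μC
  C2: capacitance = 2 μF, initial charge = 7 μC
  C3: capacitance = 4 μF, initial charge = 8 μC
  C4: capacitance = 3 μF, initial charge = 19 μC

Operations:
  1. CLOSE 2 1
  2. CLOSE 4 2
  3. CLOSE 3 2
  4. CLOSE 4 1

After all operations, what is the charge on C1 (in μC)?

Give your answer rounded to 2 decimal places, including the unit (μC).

Answer: 12.46 μC

Derivation:
Initial: C1(4μF, Q=5μC, V=1.25V), C2(2μF, Q=7μC, V=3.50V), C3(4μF, Q=8μC, V=2.00V), C4(3μF, Q=19μC, V=6.33V)
Op 1: CLOSE 2-1: Q_total=12.00, C_total=6.00, V=2.00; Q2=4.00, Q1=8.00; dissipated=3.375
Op 2: CLOSE 4-2: Q_total=23.00, C_total=5.00, V=4.60; Q4=13.80, Q2=9.20; dissipated=11.267
Op 3: CLOSE 3-2: Q_total=17.20, C_total=6.00, V=2.87; Q3=11.47, Q2=5.73; dissipated=4.507
Op 4: CLOSE 4-1: Q_total=21.80, C_total=7.00, V=3.11; Q4=9.34, Q1=12.46; dissipated=5.794
Final charges: Q1=12.46, Q2=5.73, Q3=11.47, Q4=9.34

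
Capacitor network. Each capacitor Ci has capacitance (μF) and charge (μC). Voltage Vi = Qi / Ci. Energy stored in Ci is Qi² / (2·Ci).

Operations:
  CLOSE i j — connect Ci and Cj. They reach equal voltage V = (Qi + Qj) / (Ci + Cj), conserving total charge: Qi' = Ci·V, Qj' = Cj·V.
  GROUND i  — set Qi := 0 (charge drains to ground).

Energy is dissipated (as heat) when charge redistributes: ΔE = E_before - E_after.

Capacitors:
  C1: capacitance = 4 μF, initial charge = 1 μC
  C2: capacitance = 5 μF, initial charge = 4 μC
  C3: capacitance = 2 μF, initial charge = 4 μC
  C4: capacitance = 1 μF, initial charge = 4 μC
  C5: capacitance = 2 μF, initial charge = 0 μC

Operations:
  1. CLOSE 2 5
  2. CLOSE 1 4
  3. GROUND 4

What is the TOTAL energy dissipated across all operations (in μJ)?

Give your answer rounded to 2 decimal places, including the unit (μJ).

Initial: C1(4μF, Q=1μC, V=0.25V), C2(5μF, Q=4μC, V=0.80V), C3(2μF, Q=4μC, V=2.00V), C4(1μF, Q=4μC, V=4.00V), C5(2μF, Q=0μC, V=0.00V)
Op 1: CLOSE 2-5: Q_total=4.00, C_total=7.00, V=0.57; Q2=2.86, Q5=1.14; dissipated=0.457
Op 2: CLOSE 1-4: Q_total=5.00, C_total=5.00, V=1.00; Q1=4.00, Q4=1.00; dissipated=5.625
Op 3: GROUND 4: Q4=0; energy lost=0.500
Total dissipated: 6.582 μJ

Answer: 6.58 μJ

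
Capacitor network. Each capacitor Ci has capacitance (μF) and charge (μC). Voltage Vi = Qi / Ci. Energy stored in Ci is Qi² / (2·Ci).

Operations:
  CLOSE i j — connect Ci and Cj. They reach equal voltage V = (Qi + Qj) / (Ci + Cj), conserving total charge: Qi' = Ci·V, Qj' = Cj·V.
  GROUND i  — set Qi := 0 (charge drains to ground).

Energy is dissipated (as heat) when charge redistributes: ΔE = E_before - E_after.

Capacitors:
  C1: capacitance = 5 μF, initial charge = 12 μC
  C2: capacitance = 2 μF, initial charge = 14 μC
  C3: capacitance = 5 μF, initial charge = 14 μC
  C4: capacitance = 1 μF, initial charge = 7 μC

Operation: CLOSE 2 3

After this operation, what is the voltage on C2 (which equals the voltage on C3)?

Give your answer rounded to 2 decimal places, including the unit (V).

Initial: C1(5μF, Q=12μC, V=2.40V), C2(2μF, Q=14μC, V=7.00V), C3(5μF, Q=14μC, V=2.80V), C4(1μF, Q=7μC, V=7.00V)
Op 1: CLOSE 2-3: Q_total=28.00, C_total=7.00, V=4.00; Q2=8.00, Q3=20.00; dissipated=12.600

Answer: 4.00 V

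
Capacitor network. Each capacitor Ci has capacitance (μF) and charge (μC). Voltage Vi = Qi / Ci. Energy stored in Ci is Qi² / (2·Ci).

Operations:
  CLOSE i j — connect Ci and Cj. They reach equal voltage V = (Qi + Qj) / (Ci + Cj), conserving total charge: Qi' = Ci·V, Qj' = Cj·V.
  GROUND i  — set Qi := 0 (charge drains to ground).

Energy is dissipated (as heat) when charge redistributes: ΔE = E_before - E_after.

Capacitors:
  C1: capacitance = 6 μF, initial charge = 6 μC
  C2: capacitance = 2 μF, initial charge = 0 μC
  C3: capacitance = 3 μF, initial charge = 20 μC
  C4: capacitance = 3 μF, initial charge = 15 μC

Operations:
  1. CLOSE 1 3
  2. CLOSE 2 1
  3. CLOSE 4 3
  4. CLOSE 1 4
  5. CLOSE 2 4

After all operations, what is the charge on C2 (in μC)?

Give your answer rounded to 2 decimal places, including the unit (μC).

Answer: 5.04 μC

Derivation:
Initial: C1(6μF, Q=6μC, V=1.00V), C2(2μF, Q=0μC, V=0.00V), C3(3μF, Q=20μC, V=6.67V), C4(3μF, Q=15μC, V=5.00V)
Op 1: CLOSE 1-3: Q_total=26.00, C_total=9.00, V=2.89; Q1=17.33, Q3=8.67; dissipated=32.111
Op 2: CLOSE 2-1: Q_total=17.33, C_total=8.00, V=2.17; Q2=4.33, Q1=13.00; dissipated=6.259
Op 3: CLOSE 4-3: Q_total=23.67, C_total=6.00, V=3.94; Q4=11.83, Q3=11.83; dissipated=3.343
Op 4: CLOSE 1-4: Q_total=24.83, C_total=9.00, V=2.76; Q1=16.56, Q4=8.28; dissipated=3.160
Op 5: CLOSE 2-4: Q_total=12.61, C_total=5.00, V=2.52; Q2=5.04, Q4=7.57; dissipated=0.211
Final charges: Q1=16.56, Q2=5.04, Q3=11.83, Q4=7.57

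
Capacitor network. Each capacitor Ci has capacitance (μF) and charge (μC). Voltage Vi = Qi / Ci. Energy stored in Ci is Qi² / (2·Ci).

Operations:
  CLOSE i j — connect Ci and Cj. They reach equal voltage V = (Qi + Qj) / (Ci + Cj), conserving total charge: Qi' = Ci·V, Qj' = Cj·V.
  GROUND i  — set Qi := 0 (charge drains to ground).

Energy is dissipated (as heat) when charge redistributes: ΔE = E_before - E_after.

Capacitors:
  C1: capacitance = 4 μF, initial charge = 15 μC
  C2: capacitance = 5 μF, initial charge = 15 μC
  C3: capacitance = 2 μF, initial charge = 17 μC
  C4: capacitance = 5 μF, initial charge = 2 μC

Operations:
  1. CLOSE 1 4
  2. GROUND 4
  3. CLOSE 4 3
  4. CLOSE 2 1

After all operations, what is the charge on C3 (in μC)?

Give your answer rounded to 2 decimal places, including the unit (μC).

Initial: C1(4μF, Q=15μC, V=3.75V), C2(5μF, Q=15μC, V=3.00V), C3(2μF, Q=17μC, V=8.50V), C4(5μF, Q=2μC, V=0.40V)
Op 1: CLOSE 1-4: Q_total=17.00, C_total=9.00, V=1.89; Q1=7.56, Q4=9.44; dissipated=12.469
Op 2: GROUND 4: Q4=0; energy lost=8.920
Op 3: CLOSE 4-3: Q_total=17.00, C_total=7.00, V=2.43; Q4=12.14, Q3=4.86; dissipated=51.607
Op 4: CLOSE 2-1: Q_total=22.56, C_total=9.00, V=2.51; Q2=12.53, Q1=10.02; dissipated=1.372
Final charges: Q1=10.02, Q2=12.53, Q3=4.86, Q4=12.14

Answer: 4.86 μC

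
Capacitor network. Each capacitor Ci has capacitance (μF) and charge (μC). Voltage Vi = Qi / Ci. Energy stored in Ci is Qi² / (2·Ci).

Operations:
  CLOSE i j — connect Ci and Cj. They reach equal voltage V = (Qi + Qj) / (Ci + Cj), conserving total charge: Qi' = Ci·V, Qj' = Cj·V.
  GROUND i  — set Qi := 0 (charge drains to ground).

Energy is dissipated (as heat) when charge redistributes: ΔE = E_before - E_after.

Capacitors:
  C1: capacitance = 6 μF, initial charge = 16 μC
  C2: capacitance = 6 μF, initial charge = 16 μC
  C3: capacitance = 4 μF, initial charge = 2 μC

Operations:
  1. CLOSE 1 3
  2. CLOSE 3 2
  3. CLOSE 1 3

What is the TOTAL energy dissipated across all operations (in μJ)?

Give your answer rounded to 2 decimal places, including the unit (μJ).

Initial: C1(6μF, Q=16μC, V=2.67V), C2(6μF, Q=16μC, V=2.67V), C3(4μF, Q=2μC, V=0.50V)
Op 1: CLOSE 1-3: Q_total=18.00, C_total=10.00, V=1.80; Q1=10.80, Q3=7.20; dissipated=5.633
Op 2: CLOSE 3-2: Q_total=23.20, C_total=10.00, V=2.32; Q3=9.28, Q2=13.92; dissipated=0.901
Op 3: CLOSE 1-3: Q_total=20.08, C_total=10.00, V=2.01; Q1=12.05, Q3=8.03; dissipated=0.324
Total dissipated: 6.859 μJ

Answer: 6.86 μJ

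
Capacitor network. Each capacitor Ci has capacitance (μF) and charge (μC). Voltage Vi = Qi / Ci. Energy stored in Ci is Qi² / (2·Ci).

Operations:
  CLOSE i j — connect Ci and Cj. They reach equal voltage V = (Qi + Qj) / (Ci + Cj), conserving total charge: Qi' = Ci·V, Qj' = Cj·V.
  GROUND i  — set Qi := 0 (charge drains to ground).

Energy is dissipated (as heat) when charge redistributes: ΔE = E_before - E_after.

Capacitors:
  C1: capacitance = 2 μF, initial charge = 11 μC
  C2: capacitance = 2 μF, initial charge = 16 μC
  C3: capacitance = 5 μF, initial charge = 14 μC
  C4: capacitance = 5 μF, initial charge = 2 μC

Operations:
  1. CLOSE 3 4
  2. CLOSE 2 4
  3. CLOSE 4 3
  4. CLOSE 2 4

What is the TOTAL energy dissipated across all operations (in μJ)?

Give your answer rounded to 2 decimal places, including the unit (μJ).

Initial: C1(2μF, Q=11μC, V=5.50V), C2(2μF, Q=16μC, V=8.00V), C3(5μF, Q=14μC, V=2.80V), C4(5μF, Q=2μC, V=0.40V)
Op 1: CLOSE 3-4: Q_total=16.00, C_total=10.00, V=1.60; Q3=8.00, Q4=8.00; dissipated=7.200
Op 2: CLOSE 2-4: Q_total=24.00, C_total=7.00, V=3.43; Q2=6.86, Q4=17.14; dissipated=29.257
Op 3: CLOSE 4-3: Q_total=25.14, C_total=10.00, V=2.51; Q4=12.57, Q3=12.57; dissipated=4.180
Op 4: CLOSE 2-4: Q_total=19.43, C_total=7.00, V=2.78; Q2=5.55, Q4=13.88; dissipated=0.597
Total dissipated: 41.234 μJ

Answer: 41.23 μJ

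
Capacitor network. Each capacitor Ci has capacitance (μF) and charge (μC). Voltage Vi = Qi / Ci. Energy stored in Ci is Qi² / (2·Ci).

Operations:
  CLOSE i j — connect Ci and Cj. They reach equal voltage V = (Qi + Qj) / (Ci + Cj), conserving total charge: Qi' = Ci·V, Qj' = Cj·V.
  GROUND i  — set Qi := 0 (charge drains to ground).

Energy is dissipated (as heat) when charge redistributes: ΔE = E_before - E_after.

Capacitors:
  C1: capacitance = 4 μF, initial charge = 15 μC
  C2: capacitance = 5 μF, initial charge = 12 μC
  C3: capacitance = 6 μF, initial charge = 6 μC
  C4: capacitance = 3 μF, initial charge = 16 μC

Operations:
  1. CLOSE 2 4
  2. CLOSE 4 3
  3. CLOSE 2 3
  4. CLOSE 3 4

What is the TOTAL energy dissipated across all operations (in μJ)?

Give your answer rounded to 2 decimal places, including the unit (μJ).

Initial: C1(4μF, Q=15μC, V=3.75V), C2(5μF, Q=12μC, V=2.40V), C3(6μF, Q=6μC, V=1.00V), C4(3μF, Q=16μC, V=5.33V)
Op 1: CLOSE 2-4: Q_total=28.00, C_total=8.00, V=3.50; Q2=17.50, Q4=10.50; dissipated=8.067
Op 2: CLOSE 4-3: Q_total=16.50, C_total=9.00, V=1.83; Q4=5.50, Q3=11.00; dissipated=6.250
Op 3: CLOSE 2-3: Q_total=28.50, C_total=11.00, V=2.59; Q2=12.95, Q3=15.55; dissipated=3.788
Op 4: CLOSE 3-4: Q_total=21.05, C_total=9.00, V=2.34; Q3=14.03, Q4=7.02; dissipated=0.574
Total dissipated: 18.678 μJ

Answer: 18.68 μJ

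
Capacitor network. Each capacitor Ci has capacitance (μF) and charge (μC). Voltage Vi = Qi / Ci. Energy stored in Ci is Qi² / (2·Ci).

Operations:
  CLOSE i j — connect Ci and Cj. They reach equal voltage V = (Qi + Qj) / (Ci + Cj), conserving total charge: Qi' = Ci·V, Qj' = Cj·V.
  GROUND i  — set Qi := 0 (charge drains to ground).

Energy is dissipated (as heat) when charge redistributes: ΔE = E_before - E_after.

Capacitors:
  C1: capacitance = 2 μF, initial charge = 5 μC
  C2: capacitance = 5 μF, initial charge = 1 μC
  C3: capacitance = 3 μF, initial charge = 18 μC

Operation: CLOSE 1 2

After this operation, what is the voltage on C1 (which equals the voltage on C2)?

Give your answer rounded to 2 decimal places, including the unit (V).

Initial: C1(2μF, Q=5μC, V=2.50V), C2(5μF, Q=1μC, V=0.20V), C3(3μF, Q=18μC, V=6.00V)
Op 1: CLOSE 1-2: Q_total=6.00, C_total=7.00, V=0.86; Q1=1.71, Q2=4.29; dissipated=3.779

Answer: 0.86 V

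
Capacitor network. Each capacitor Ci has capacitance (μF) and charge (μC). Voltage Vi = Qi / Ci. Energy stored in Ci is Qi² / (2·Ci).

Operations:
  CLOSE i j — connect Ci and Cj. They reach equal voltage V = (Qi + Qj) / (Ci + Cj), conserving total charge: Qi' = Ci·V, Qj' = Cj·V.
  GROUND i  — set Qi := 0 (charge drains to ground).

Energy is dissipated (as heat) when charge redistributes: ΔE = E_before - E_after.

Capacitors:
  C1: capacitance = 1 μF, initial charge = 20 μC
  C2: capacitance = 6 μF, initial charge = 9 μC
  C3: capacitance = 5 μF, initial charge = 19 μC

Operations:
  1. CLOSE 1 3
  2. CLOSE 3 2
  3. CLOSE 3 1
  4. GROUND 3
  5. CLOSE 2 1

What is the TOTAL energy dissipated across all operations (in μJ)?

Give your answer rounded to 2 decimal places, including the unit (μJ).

Answer: 191.30 μJ

Derivation:
Initial: C1(1μF, Q=20μC, V=20.00V), C2(6μF, Q=9μC, V=1.50V), C3(5μF, Q=19μC, V=3.80V)
Op 1: CLOSE 1-3: Q_total=39.00, C_total=6.00, V=6.50; Q1=6.50, Q3=32.50; dissipated=109.350
Op 2: CLOSE 3-2: Q_total=41.50, C_total=11.00, V=3.77; Q3=18.86, Q2=22.64; dissipated=34.091
Op 3: CLOSE 3-1: Q_total=25.36, C_total=6.00, V=4.23; Q3=21.14, Q1=4.23; dissipated=3.099
Op 4: GROUND 3: Q3=0; energy lost=44.675
Op 5: CLOSE 2-1: Q_total=26.86, C_total=7.00, V=3.84; Q2=23.03, Q1=3.84; dissipated=0.089
Total dissipated: 191.303 μJ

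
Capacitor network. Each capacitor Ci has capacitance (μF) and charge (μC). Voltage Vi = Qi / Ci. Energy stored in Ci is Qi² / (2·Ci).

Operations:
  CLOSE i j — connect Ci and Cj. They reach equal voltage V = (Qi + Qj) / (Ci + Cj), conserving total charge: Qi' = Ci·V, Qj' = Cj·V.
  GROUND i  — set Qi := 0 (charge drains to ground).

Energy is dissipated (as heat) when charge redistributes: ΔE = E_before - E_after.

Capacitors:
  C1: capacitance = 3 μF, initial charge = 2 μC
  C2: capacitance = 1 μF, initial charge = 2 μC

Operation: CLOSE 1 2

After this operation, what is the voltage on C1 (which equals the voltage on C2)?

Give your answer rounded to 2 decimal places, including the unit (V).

Answer: 1.00 V

Derivation:
Initial: C1(3μF, Q=2μC, V=0.67V), C2(1μF, Q=2μC, V=2.00V)
Op 1: CLOSE 1-2: Q_total=4.00, C_total=4.00, V=1.00; Q1=3.00, Q2=1.00; dissipated=0.667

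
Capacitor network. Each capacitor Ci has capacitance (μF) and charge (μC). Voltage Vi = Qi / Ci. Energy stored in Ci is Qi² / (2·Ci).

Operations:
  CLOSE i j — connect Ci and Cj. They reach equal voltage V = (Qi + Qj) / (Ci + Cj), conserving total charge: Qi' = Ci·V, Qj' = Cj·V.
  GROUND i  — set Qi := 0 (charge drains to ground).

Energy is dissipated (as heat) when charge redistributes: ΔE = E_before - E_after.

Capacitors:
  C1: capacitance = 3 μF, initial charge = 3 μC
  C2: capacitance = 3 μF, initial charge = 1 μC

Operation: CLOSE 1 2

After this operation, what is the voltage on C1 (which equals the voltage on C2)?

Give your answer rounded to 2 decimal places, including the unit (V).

Answer: 0.67 V

Derivation:
Initial: C1(3μF, Q=3μC, V=1.00V), C2(3μF, Q=1μC, V=0.33V)
Op 1: CLOSE 1-2: Q_total=4.00, C_total=6.00, V=0.67; Q1=2.00, Q2=2.00; dissipated=0.333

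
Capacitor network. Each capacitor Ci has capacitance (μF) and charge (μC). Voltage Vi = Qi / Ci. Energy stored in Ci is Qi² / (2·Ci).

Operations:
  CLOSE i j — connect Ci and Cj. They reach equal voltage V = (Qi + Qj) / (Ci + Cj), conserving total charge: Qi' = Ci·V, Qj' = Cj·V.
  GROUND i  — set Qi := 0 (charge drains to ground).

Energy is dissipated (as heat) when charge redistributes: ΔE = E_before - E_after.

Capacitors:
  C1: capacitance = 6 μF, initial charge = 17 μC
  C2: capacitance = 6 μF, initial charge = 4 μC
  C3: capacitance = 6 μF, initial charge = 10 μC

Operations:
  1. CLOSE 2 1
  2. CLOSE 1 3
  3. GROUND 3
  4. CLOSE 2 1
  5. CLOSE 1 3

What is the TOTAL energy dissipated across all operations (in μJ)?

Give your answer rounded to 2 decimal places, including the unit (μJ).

Answer: 20.29 μJ

Derivation:
Initial: C1(6μF, Q=17μC, V=2.83V), C2(6μF, Q=4μC, V=0.67V), C3(6μF, Q=10μC, V=1.67V)
Op 1: CLOSE 2-1: Q_total=21.00, C_total=12.00, V=1.75; Q2=10.50, Q1=10.50; dissipated=7.042
Op 2: CLOSE 1-3: Q_total=20.50, C_total=12.00, V=1.71; Q1=10.25, Q3=10.25; dissipated=0.010
Op 3: GROUND 3: Q3=0; energy lost=8.755
Op 4: CLOSE 2-1: Q_total=20.75, C_total=12.00, V=1.73; Q2=10.38, Q1=10.38; dissipated=0.003
Op 5: CLOSE 1-3: Q_total=10.38, C_total=12.00, V=0.86; Q1=5.19, Q3=5.19; dissipated=4.485
Total dissipated: 20.295 μJ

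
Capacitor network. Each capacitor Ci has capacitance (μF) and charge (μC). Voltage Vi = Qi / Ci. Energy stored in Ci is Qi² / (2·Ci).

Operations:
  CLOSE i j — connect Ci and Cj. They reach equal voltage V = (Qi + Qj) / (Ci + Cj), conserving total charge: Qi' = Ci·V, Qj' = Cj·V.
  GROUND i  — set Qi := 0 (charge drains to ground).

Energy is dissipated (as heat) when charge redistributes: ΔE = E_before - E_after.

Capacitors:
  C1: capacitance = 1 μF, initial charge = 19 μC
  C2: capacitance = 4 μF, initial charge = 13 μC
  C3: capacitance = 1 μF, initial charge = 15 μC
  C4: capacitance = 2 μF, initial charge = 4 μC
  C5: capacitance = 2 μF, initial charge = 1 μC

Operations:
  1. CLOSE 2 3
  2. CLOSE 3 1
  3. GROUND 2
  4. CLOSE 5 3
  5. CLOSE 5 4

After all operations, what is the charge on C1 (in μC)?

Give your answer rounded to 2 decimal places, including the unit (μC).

Initial: C1(1μF, Q=19μC, V=19.00V), C2(4μF, Q=13μC, V=3.25V), C3(1μF, Q=15μC, V=15.00V), C4(2μF, Q=4μC, V=2.00V), C5(2μF, Q=1μC, V=0.50V)
Op 1: CLOSE 2-3: Q_total=28.00, C_total=5.00, V=5.60; Q2=22.40, Q3=5.60; dissipated=55.225
Op 2: CLOSE 3-1: Q_total=24.60, C_total=2.00, V=12.30; Q3=12.30, Q1=12.30; dissipated=44.890
Op 3: GROUND 2: Q2=0; energy lost=62.720
Op 4: CLOSE 5-3: Q_total=13.30, C_total=3.00, V=4.43; Q5=8.87, Q3=4.43; dissipated=46.413
Op 5: CLOSE 5-4: Q_total=12.87, C_total=4.00, V=3.22; Q5=6.43, Q4=6.43; dissipated=2.961
Final charges: Q1=12.30, Q2=0.00, Q3=4.43, Q4=6.43, Q5=6.43

Answer: 12.30 μC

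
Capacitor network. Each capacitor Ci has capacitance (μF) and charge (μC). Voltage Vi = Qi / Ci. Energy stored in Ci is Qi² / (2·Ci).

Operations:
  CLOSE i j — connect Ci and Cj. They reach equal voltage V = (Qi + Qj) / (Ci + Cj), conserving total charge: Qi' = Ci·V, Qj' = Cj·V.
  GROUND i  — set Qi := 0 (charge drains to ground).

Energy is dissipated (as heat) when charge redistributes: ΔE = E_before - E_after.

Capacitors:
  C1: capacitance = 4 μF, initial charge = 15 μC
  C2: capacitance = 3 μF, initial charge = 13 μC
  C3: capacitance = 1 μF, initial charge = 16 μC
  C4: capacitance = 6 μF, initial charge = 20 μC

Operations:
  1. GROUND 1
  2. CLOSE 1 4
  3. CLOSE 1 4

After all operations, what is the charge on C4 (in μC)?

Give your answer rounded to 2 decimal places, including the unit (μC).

Answer: 12.00 μC

Derivation:
Initial: C1(4μF, Q=15μC, V=3.75V), C2(3μF, Q=13μC, V=4.33V), C3(1μF, Q=16μC, V=16.00V), C4(6μF, Q=20μC, V=3.33V)
Op 1: GROUND 1: Q1=0; energy lost=28.125
Op 2: CLOSE 1-4: Q_total=20.00, C_total=10.00, V=2.00; Q1=8.00, Q4=12.00; dissipated=13.333
Op 3: CLOSE 1-4: Q_total=20.00, C_total=10.00, V=2.00; Q1=8.00, Q4=12.00; dissipated=0.000
Final charges: Q1=8.00, Q2=13.00, Q3=16.00, Q4=12.00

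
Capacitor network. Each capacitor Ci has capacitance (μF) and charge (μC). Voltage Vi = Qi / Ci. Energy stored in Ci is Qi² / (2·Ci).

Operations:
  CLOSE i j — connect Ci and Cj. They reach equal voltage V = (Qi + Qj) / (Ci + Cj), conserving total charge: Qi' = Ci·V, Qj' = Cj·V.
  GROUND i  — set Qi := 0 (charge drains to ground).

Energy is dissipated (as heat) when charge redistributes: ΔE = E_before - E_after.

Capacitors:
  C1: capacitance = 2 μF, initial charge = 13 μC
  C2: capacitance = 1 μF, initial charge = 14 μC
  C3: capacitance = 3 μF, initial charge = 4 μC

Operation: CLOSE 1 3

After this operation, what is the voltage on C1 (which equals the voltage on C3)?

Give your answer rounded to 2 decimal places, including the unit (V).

Initial: C1(2μF, Q=13μC, V=6.50V), C2(1μF, Q=14μC, V=14.00V), C3(3μF, Q=4μC, V=1.33V)
Op 1: CLOSE 1-3: Q_total=17.00, C_total=5.00, V=3.40; Q1=6.80, Q3=10.20; dissipated=16.017

Answer: 3.40 V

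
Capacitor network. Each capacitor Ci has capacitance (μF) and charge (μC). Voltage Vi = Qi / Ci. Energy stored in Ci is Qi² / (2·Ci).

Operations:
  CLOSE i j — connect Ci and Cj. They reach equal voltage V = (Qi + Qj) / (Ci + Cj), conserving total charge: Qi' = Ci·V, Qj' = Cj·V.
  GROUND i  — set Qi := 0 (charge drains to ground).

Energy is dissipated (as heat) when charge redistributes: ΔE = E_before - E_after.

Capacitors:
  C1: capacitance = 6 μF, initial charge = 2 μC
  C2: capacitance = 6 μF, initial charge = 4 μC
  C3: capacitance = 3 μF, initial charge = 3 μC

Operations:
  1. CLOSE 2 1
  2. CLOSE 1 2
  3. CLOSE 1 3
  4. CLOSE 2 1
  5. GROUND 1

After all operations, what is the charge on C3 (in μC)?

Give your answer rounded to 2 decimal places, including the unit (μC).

Initial: C1(6μF, Q=2μC, V=0.33V), C2(6μF, Q=4μC, V=0.67V), C3(3μF, Q=3μC, V=1.00V)
Op 1: CLOSE 2-1: Q_total=6.00, C_total=12.00, V=0.50; Q2=3.00, Q1=3.00; dissipated=0.167
Op 2: CLOSE 1-2: Q_total=6.00, C_total=12.00, V=0.50; Q1=3.00, Q2=3.00; dissipated=0.000
Op 3: CLOSE 1-3: Q_total=6.00, C_total=9.00, V=0.67; Q1=4.00, Q3=2.00; dissipated=0.250
Op 4: CLOSE 2-1: Q_total=7.00, C_total=12.00, V=0.58; Q2=3.50, Q1=3.50; dissipated=0.042
Op 5: GROUND 1: Q1=0; energy lost=1.021
Final charges: Q1=0.00, Q2=3.50, Q3=2.00

Answer: 2.00 μC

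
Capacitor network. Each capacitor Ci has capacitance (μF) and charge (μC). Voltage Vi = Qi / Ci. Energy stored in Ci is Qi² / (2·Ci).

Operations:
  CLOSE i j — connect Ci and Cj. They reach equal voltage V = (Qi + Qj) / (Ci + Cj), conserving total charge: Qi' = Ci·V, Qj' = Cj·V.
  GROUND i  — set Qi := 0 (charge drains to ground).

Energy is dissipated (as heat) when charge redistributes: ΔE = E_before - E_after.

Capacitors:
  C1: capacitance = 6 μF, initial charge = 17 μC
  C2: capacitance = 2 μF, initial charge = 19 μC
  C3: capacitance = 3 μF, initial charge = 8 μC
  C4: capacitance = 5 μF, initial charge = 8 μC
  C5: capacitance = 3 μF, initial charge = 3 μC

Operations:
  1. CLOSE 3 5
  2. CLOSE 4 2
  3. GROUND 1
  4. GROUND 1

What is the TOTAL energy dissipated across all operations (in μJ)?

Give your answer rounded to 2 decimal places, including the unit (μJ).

Initial: C1(6μF, Q=17μC, V=2.83V), C2(2μF, Q=19μC, V=9.50V), C3(3μF, Q=8μC, V=2.67V), C4(5μF, Q=8μC, V=1.60V), C5(3μF, Q=3μC, V=1.00V)
Op 1: CLOSE 3-5: Q_total=11.00, C_total=6.00, V=1.83; Q3=5.50, Q5=5.50; dissipated=2.083
Op 2: CLOSE 4-2: Q_total=27.00, C_total=7.00, V=3.86; Q4=19.29, Q2=7.71; dissipated=44.579
Op 3: GROUND 1: Q1=0; energy lost=24.083
Op 4: GROUND 1: Q1=0; energy lost=0.000
Total dissipated: 70.745 μJ

Answer: 70.75 μJ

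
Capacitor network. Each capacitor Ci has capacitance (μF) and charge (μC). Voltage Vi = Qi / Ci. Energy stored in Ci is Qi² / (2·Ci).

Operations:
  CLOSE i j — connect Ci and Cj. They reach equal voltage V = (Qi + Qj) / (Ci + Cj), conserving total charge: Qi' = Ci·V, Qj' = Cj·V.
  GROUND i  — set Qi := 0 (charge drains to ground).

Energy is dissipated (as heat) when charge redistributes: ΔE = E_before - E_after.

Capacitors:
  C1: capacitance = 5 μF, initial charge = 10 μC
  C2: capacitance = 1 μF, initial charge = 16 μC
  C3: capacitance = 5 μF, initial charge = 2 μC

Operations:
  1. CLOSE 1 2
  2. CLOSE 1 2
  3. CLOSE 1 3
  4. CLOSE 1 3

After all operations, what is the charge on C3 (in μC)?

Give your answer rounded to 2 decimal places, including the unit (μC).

Initial: C1(5μF, Q=10μC, V=2.00V), C2(1μF, Q=16μC, V=16.00V), C3(5μF, Q=2μC, V=0.40V)
Op 1: CLOSE 1-2: Q_total=26.00, C_total=6.00, V=4.33; Q1=21.67, Q2=4.33; dissipated=81.667
Op 2: CLOSE 1-2: Q_total=26.00, C_total=6.00, V=4.33; Q1=21.67, Q2=4.33; dissipated=0.000
Op 3: CLOSE 1-3: Q_total=23.67, C_total=10.00, V=2.37; Q1=11.83, Q3=11.83; dissipated=19.339
Op 4: CLOSE 1-3: Q_total=23.67, C_total=10.00, V=2.37; Q1=11.83, Q3=11.83; dissipated=0.000
Final charges: Q1=11.83, Q2=4.33, Q3=11.83

Answer: 11.83 μC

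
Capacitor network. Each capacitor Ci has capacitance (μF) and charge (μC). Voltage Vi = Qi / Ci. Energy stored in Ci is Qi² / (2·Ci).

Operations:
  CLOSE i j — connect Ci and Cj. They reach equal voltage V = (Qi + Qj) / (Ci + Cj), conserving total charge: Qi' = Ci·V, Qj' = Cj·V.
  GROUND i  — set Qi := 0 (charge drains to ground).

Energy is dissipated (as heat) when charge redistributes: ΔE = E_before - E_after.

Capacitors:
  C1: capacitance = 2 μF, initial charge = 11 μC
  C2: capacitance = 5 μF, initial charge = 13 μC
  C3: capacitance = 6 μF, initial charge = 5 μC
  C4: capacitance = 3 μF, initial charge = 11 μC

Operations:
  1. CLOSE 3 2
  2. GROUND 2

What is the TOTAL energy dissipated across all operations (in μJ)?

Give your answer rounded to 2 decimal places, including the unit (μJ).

Initial: C1(2μF, Q=11μC, V=5.50V), C2(5μF, Q=13μC, V=2.60V), C3(6μF, Q=5μC, V=0.83V), C4(3μF, Q=11μC, V=3.67V)
Op 1: CLOSE 3-2: Q_total=18.00, C_total=11.00, V=1.64; Q3=9.82, Q2=8.18; dissipated=4.256
Op 2: GROUND 2: Q2=0; energy lost=6.694
Total dissipated: 10.950 μJ

Answer: 10.95 μJ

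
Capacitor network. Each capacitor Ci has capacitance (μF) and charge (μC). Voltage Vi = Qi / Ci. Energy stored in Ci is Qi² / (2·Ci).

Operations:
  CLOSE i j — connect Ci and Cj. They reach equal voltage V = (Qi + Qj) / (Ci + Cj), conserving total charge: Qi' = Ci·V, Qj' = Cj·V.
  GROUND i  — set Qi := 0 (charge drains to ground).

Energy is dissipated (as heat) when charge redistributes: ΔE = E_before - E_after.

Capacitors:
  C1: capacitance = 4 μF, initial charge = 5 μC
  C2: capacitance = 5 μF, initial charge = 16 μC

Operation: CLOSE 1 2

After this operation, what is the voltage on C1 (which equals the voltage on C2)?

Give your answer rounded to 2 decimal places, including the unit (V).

Initial: C1(4μF, Q=5μC, V=1.25V), C2(5μF, Q=16μC, V=3.20V)
Op 1: CLOSE 1-2: Q_total=21.00, C_total=9.00, V=2.33; Q1=9.33, Q2=11.67; dissipated=4.225

Answer: 2.33 V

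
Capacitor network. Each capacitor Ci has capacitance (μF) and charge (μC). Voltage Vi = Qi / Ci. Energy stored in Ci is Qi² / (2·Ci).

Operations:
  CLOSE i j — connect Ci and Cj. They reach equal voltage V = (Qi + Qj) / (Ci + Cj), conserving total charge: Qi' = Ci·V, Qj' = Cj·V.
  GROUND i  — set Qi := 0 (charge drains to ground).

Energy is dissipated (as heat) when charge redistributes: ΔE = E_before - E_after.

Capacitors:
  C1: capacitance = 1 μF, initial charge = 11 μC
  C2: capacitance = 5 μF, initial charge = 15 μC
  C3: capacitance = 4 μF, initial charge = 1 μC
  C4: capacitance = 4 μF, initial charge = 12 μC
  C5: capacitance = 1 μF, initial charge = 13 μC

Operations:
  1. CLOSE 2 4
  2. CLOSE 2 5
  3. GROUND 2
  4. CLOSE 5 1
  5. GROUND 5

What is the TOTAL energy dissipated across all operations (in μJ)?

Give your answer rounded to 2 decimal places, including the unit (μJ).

Initial: C1(1μF, Q=11μC, V=11.00V), C2(5μF, Q=15μC, V=3.00V), C3(4μF, Q=1μC, V=0.25V), C4(4μF, Q=12μC, V=3.00V), C5(1μF, Q=13μC, V=13.00V)
Op 1: CLOSE 2-4: Q_total=27.00, C_total=9.00, V=3.00; Q2=15.00, Q4=12.00; dissipated=0.000
Op 2: CLOSE 2-5: Q_total=28.00, C_total=6.00, V=4.67; Q2=23.33, Q5=4.67; dissipated=41.667
Op 3: GROUND 2: Q2=0; energy lost=54.444
Op 4: CLOSE 5-1: Q_total=15.67, C_total=2.00, V=7.83; Q5=7.83, Q1=7.83; dissipated=10.028
Op 5: GROUND 5: Q5=0; energy lost=30.681
Total dissipated: 136.819 μJ

Answer: 136.82 μJ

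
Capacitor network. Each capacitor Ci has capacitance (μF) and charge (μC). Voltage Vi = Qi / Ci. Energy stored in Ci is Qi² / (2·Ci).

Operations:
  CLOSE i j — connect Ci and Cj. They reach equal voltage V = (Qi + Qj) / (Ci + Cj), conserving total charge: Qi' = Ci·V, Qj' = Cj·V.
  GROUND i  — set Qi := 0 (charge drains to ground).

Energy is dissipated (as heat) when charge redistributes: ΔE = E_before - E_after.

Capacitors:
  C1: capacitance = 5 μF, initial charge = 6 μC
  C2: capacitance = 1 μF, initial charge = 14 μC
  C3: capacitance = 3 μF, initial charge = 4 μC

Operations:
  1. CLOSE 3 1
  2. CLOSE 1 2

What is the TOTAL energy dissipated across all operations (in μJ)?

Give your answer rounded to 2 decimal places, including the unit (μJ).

Initial: C1(5μF, Q=6μC, V=1.20V), C2(1μF, Q=14μC, V=14.00V), C3(3μF, Q=4μC, V=1.33V)
Op 1: CLOSE 3-1: Q_total=10.00, C_total=8.00, V=1.25; Q3=3.75, Q1=6.25; dissipated=0.017
Op 2: CLOSE 1-2: Q_total=20.25, C_total=6.00, V=3.38; Q1=16.88, Q2=3.38; dissipated=67.734
Total dissipated: 67.751 μJ

Answer: 67.75 μJ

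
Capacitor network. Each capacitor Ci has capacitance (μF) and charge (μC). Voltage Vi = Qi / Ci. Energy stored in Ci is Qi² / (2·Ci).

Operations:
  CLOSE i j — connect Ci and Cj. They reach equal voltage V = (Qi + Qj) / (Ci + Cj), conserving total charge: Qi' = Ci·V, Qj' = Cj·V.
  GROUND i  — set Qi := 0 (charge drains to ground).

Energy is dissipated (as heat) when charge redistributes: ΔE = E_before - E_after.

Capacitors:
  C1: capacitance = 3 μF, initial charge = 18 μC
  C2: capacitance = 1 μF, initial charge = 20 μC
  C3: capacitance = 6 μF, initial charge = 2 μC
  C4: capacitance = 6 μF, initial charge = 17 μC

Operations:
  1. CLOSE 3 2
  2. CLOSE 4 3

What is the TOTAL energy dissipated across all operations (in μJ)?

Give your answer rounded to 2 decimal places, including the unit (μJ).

Answer: 165.91 μJ

Derivation:
Initial: C1(3μF, Q=18μC, V=6.00V), C2(1μF, Q=20μC, V=20.00V), C3(6μF, Q=2μC, V=0.33V), C4(6μF, Q=17μC, V=2.83V)
Op 1: CLOSE 3-2: Q_total=22.00, C_total=7.00, V=3.14; Q3=18.86, Q2=3.14; dissipated=165.762
Op 2: CLOSE 4-3: Q_total=35.86, C_total=12.00, V=2.99; Q4=17.93, Q3=17.93; dissipated=0.144
Total dissipated: 165.906 μJ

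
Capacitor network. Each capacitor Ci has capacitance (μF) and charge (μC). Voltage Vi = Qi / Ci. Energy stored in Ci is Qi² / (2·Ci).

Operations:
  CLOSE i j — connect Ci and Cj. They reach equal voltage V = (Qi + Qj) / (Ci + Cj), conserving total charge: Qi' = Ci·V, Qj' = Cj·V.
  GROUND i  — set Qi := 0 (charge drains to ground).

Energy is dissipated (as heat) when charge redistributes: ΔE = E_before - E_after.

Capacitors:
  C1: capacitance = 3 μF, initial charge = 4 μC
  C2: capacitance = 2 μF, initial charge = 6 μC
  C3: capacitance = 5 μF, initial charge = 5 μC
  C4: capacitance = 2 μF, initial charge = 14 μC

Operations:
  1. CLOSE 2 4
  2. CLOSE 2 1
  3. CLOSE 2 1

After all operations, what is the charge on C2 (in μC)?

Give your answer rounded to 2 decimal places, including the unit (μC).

Answer: 5.60 μC

Derivation:
Initial: C1(3μF, Q=4μC, V=1.33V), C2(2μF, Q=6μC, V=3.00V), C3(5μF, Q=5μC, V=1.00V), C4(2μF, Q=14μC, V=7.00V)
Op 1: CLOSE 2-4: Q_total=20.00, C_total=4.00, V=5.00; Q2=10.00, Q4=10.00; dissipated=8.000
Op 2: CLOSE 2-1: Q_total=14.00, C_total=5.00, V=2.80; Q2=5.60, Q1=8.40; dissipated=8.067
Op 3: CLOSE 2-1: Q_total=14.00, C_total=5.00, V=2.80; Q2=5.60, Q1=8.40; dissipated=0.000
Final charges: Q1=8.40, Q2=5.60, Q3=5.00, Q4=10.00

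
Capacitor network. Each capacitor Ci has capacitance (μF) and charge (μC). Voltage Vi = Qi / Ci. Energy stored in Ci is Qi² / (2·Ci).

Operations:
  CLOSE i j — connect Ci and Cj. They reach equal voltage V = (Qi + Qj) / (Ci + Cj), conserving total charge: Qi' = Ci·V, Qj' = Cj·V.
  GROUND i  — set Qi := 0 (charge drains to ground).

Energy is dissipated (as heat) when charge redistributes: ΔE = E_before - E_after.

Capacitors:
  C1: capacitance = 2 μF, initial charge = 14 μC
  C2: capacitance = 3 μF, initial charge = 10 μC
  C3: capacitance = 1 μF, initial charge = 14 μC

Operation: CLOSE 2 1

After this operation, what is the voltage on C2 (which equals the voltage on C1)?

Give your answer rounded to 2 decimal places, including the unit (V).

Answer: 4.80 V

Derivation:
Initial: C1(2μF, Q=14μC, V=7.00V), C2(3μF, Q=10μC, V=3.33V), C3(1μF, Q=14μC, V=14.00V)
Op 1: CLOSE 2-1: Q_total=24.00, C_total=5.00, V=4.80; Q2=14.40, Q1=9.60; dissipated=8.067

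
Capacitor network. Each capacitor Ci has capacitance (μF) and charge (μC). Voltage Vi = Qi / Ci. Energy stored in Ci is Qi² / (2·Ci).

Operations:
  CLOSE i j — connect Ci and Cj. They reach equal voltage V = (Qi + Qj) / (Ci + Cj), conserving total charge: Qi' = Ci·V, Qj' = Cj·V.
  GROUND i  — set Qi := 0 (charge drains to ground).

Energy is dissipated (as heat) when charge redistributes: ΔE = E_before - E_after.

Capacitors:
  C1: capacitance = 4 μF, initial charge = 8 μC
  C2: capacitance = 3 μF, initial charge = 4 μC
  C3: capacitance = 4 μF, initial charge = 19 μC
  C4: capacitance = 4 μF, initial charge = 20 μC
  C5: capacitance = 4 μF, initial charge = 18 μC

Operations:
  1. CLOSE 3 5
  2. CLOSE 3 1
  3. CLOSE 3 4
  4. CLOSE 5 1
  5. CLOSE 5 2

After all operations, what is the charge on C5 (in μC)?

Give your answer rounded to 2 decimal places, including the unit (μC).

Answer: 11.36 μC

Derivation:
Initial: C1(4μF, Q=8μC, V=2.00V), C2(3μF, Q=4μC, V=1.33V), C3(4μF, Q=19μC, V=4.75V), C4(4μF, Q=20μC, V=5.00V), C5(4μF, Q=18μC, V=4.50V)
Op 1: CLOSE 3-5: Q_total=37.00, C_total=8.00, V=4.62; Q3=18.50, Q5=18.50; dissipated=0.062
Op 2: CLOSE 3-1: Q_total=26.50, C_total=8.00, V=3.31; Q3=13.25, Q1=13.25; dissipated=6.891
Op 3: CLOSE 3-4: Q_total=33.25, C_total=8.00, V=4.16; Q3=16.62, Q4=16.62; dissipated=2.848
Op 4: CLOSE 5-1: Q_total=31.75, C_total=8.00, V=3.97; Q5=15.88, Q1=15.88; dissipated=1.723
Op 5: CLOSE 5-2: Q_total=19.88, C_total=7.00, V=2.84; Q5=11.36, Q2=8.52; dissipated=5.953
Final charges: Q1=15.88, Q2=8.52, Q3=16.62, Q4=16.62, Q5=11.36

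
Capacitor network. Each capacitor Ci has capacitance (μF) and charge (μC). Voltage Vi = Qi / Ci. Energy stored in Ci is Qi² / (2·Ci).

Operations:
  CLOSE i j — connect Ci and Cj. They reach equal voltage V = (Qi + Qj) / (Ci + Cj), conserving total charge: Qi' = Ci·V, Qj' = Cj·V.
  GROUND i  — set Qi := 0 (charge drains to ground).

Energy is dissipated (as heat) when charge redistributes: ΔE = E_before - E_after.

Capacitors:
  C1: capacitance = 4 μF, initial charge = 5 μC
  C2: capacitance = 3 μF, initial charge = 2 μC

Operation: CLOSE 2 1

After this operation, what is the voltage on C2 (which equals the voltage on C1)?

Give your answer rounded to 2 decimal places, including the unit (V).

Initial: C1(4μF, Q=5μC, V=1.25V), C2(3μF, Q=2μC, V=0.67V)
Op 1: CLOSE 2-1: Q_total=7.00, C_total=7.00, V=1.00; Q2=3.00, Q1=4.00; dissipated=0.292

Answer: 1.00 V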